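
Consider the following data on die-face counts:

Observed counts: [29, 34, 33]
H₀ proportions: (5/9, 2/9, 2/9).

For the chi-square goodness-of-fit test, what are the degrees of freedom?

df = k − 1 = 3 − 1 = 2

degrees of freedom = 2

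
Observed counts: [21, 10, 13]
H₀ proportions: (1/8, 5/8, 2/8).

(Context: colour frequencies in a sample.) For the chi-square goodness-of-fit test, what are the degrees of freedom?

degrees of freedom = 2

df = k − 1 = 3 − 1 = 2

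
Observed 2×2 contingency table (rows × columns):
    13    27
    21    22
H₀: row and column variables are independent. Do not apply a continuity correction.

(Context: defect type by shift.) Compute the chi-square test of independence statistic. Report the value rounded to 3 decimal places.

Row totals [40, 43], col totals [34, 49], n=83
χ² = (13−16.39)²/16.39 + (27−23.61)²/23.61 + (21−17.61)²/17.61 + (22−25.39)²/25.39 = 2.2871
df = 1

test statistic = 2.287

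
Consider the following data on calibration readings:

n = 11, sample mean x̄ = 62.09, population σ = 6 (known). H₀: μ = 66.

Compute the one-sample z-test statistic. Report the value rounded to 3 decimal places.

SE = σ/√n = 6/√11 = 1.8091
z = (x̄−μ₀)/SE = (62.09−66)/1.8091 = -2.1613

test statistic = -2.161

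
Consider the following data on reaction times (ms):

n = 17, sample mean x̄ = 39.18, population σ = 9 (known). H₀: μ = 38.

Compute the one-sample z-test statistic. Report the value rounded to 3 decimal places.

test statistic = 0.541

SE = σ/√n = 9/√17 = 2.1828
z = (x̄−μ₀)/SE = (39.18−38)/2.1828 = 0.5406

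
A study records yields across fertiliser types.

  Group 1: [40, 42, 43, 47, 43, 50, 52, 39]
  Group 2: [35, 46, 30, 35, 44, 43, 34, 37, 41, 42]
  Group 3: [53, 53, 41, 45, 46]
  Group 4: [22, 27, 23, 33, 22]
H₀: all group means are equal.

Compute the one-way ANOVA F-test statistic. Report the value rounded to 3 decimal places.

test statistic = 20.429

Group means [44.50, 38.70, 47.60, 25.40], grand mean 39.571
SSB = Σnᵢ(x̄ᵢ−x̄)² = 1528.357; SSW = ΣΣ(x−x̄ᵢ)² = 598.500
MSB = 1528.357/3 = 509.4524; MSW = 598.500/24 = 24.9375
F = MSB/MSW = 20.4292
df = (3, 24)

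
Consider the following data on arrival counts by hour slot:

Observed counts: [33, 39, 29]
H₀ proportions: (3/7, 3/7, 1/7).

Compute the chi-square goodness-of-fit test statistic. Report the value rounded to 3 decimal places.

n = 101; E_i = n·p_i = [43.29, 43.29, 14.43]
χ² = (33−43.29)²/43.29 + (39−43.29)²/43.29 + (29−14.43)²/14.43 = 17.5842
df = 2

test statistic = 17.584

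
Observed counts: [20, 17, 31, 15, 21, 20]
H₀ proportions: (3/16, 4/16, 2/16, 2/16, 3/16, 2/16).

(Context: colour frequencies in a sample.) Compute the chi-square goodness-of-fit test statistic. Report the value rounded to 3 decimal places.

n = 124; E_i = n·p_i = [23.25, 31.00, 15.50, 15.50, 23.25, 15.50]
χ² = (20−23.25)²/23.25 + (17−31.00)²/31.00 + (31−15.50)²/15.50 + (15−15.50)²/15.50 + (21−23.25)²/23.25 + (20−15.50)²/15.50 = 23.8172
df = 5

test statistic = 23.817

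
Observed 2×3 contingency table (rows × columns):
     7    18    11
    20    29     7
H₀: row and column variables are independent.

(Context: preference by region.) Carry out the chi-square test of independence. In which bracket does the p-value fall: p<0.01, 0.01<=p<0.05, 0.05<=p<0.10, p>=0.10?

Row totals [36, 56], col totals [27, 47, 18], n=92
χ² = (7−10.57)²/10.57 + (18−18.39)²/18.39 + (11−7.04)²/7.04 + (20−16.43)²/16.43 + (29−28.61)²/28.61 + (7−10.96)²/10.96 = 5.6414
df = 2
p-value (upper-tail) = 0.05956
→ bracket: 0.05<=p<0.10

p-value bracket: 0.05<=p<0.10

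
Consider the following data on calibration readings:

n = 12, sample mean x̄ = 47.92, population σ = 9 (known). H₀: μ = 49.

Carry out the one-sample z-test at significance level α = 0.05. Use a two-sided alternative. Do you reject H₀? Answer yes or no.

reject H₀: no

SE = σ/√n = 9/√12 = 2.5981
z = (x̄−μ₀)/SE = (47.92−49)/2.5981 = -0.4157
p-value (two-sided) = 0.67764
At α=0.05: p ≥ α → fail to reject H₀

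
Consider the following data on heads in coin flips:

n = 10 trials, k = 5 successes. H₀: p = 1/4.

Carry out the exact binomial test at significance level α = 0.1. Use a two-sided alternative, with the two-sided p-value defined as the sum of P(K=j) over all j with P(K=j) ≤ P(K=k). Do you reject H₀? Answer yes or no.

reject H₀: no

Exact binomial: n=10, k=5, p₀=1/4=0.2500
P(X=j) = C(n,j)·p₀^j·(1−p₀)^(n−j); p = Σ P(X=j) over j with P(X=j) ≤ P(X=5)
p-value (two-sided) = 0.13444
At α=0.1: p ≥ α → fail to reject H₀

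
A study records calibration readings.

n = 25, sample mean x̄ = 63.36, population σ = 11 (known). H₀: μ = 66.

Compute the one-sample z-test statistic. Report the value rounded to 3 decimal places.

SE = σ/√n = 11/√25 = 2.2000
z = (x̄−μ₀)/SE = (63.36−66)/2.2000 = -1.2000

test statistic = -1.200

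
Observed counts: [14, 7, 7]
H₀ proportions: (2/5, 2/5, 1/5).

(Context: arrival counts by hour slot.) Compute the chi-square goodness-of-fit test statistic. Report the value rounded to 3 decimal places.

test statistic = 2.625

n = 28; E_i = n·p_i = [11.20, 11.20, 5.60]
χ² = (14−11.20)²/11.20 + (7−11.20)²/11.20 + (7−5.60)²/5.60 = 2.6250
df = 2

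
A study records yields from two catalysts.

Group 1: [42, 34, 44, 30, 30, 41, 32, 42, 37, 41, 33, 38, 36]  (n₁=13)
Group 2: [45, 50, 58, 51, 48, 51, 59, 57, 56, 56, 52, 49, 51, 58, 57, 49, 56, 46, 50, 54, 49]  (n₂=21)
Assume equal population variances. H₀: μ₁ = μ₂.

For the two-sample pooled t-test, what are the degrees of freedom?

df = n₁ + n₂ − 2 = 13 + 21 − 2 = 32

degrees of freedom = 32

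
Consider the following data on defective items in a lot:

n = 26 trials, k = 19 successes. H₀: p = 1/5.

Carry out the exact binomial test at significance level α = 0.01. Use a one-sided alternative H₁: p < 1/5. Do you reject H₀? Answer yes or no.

Exact binomial: n=26, k=19, p₀=1/5=0.2000
P(X≤19) from Σ C(n,i)·p₀^i·(1−p₀)^(n−i)
p-value (one-sided, H₁ less) = 1.00000
At α=0.01: p ≥ α → fail to reject H₀

reject H₀: no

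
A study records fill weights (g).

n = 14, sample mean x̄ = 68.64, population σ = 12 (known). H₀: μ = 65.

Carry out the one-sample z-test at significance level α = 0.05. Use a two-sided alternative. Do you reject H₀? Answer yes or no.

SE = σ/√n = 12/√14 = 3.2071
z = (x̄−μ₀)/SE = (68.64−65)/3.2071 = 1.1350
p-value (two-sided) = 0.25639
At α=0.05: p ≥ α → fail to reject H₀

reject H₀: no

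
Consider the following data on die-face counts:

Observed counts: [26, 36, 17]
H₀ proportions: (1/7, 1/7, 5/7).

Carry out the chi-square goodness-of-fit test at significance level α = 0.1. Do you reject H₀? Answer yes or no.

n = 79; E_i = n·p_i = [11.29, 11.29, 56.43]
χ² = (26−11.29)²/11.29 + (36−11.29)²/11.29 + (17−56.43)²/56.43 = 100.8557
df = 2
p-value (upper-tail) = 0.00000
At α=0.1: p < α → reject H₀

reject H₀: yes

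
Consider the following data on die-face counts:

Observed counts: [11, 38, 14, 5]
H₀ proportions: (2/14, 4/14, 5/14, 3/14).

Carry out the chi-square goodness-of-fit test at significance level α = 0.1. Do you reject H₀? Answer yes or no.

n = 68; E_i = n·p_i = [9.71, 19.43, 24.29, 14.57]
χ² = (11−9.71)²/9.71 + (38−19.43)²/19.43 + (14−24.29)²/24.29 + (5−14.57)²/14.57 = 28.5657
df = 3
p-value (upper-tail) = 0.00000
At α=0.1: p < α → reject H₀

reject H₀: yes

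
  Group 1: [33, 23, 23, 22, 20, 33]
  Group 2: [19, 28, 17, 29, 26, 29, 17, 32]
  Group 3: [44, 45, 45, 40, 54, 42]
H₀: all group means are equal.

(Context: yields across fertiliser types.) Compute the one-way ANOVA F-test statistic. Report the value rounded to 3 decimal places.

test statistic = 26.451

Group means [25.67, 24.62, 45.00], grand mean 31.050
SSB = Σnᵢ(x̄ᵢ−x̄)² = 1671.742; SSW = ΣΣ(x−x̄ᵢ)² = 537.208
MSB = 1671.742/2 = 835.8708; MSW = 537.208/17 = 31.6005
F = MSB/MSW = 26.4512
df = (2, 17)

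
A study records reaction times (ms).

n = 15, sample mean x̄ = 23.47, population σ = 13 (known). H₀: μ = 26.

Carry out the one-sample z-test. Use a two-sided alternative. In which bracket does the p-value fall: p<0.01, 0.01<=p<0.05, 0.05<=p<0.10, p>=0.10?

p-value bracket: p>=0.10

SE = σ/√n = 13/√15 = 3.3566
z = (x̄−μ₀)/SE = (23.47−26)/3.3566 = -0.7537
p-value (two-sided) = 0.45100
→ bracket: p>=0.10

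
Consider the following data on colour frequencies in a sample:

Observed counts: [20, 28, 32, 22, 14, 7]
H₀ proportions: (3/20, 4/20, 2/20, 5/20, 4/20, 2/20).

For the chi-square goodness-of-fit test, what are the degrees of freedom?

df = k − 1 = 6 − 1 = 5

degrees of freedom = 5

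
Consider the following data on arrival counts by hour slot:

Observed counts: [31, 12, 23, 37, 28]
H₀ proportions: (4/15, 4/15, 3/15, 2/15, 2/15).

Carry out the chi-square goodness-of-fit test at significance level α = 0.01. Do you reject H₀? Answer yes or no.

reject H₀: yes

n = 131; E_i = n·p_i = [34.93, 34.93, 26.20, 17.47, 17.47]
χ² = (31−34.93)²/34.93 + (12−34.93)²/34.93 + (23−26.20)²/26.20 + (37−17.47)²/17.47 + (28−17.47)²/17.47 = 44.0859
df = 4
p-value (upper-tail) = 0.00000
At α=0.01: p < α → reject H₀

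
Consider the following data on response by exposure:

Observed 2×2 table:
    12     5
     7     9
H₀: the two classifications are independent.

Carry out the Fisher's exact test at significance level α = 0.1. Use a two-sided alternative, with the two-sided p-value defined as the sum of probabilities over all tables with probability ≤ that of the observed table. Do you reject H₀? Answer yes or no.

Margins: r₁=17, r₂=16, c₁=19, c₂=14, n=33
p_obs = C(17,12)·C(16,7)/C(33,19); sum pmf over tables with pmf ≤ p_obs
p-value (two-sided) = 0.16632
At α=0.1: p ≥ α → fail to reject H₀

reject H₀: no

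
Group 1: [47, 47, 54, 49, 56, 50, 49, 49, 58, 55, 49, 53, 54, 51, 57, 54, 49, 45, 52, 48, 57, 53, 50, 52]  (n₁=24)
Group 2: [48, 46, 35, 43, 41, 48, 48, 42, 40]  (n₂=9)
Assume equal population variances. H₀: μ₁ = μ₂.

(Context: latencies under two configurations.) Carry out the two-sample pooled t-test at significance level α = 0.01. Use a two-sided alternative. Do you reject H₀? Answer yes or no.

reject H₀: yes

x̄₁=51.583, s₁=3.550, n₁=24
x̄₂=43.444, s₂=4.475, n₂=9
s_p² = [23·3.550² + 8·4.475²]/31 = 14.5179
SE = √(s_p²·(1/24+1/9)) = 1.4893
t = (51.583−43.444)/1.4893 = 5.4649
df = 31
p-value (two-sided) = 0.00001
At α=0.01: p < α → reject H₀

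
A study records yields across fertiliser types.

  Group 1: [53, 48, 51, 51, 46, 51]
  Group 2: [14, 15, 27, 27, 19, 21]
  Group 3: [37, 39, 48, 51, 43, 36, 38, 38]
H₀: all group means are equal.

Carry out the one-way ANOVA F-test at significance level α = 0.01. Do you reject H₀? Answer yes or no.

Group means [50.00, 20.50, 41.25], grand mean 37.650
SSB = Σnᵢ(x̄ᵢ−x̄)² = 2783.550; SSW = ΣΣ(x−x̄ᵢ)² = 407.000
MSB = 2783.550/2 = 1391.7750; MSW = 407.000/17 = 23.9412
F = MSB/MSW = 58.1331
df = (2, 17)
p-value (upper-tail) = 0.00000
At α=0.01: p < α → reject H₀

reject H₀: yes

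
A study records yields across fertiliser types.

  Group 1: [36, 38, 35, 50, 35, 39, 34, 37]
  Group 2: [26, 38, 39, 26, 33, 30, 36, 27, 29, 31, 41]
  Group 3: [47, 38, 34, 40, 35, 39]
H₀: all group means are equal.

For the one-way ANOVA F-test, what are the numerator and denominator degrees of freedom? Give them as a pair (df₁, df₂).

k = 3 groups, N = 25 total
df = (k−1, N−k) = (3−1, 25−3) = (2, 22)

degrees of freedom = [2, 22]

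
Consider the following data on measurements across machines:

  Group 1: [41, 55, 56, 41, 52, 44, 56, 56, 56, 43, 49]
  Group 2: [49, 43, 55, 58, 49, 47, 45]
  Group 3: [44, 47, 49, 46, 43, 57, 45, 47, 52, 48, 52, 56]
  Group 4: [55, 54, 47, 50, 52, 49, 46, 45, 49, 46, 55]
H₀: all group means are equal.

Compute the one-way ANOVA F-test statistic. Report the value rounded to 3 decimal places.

Group means [49.91, 49.43, 48.83, 49.82], grand mean 49.488
SSB = Σnᵢ(x̄ᵢ−x̄)² = 8.317; SSW = ΣΣ(x−x̄ᵢ)² = 955.926
MSB = 8.317/3 = 2.7725; MSW = 955.926/37 = 25.8358
F = MSB/MSW = 0.1073
df = (3, 37)

test statistic = 0.107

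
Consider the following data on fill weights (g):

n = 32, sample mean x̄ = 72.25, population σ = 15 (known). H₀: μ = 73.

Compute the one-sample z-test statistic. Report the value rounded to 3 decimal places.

test statistic = -0.283

SE = σ/√n = 15/√32 = 2.6517
z = (x̄−μ₀)/SE = (72.25−73)/2.6517 = -0.2828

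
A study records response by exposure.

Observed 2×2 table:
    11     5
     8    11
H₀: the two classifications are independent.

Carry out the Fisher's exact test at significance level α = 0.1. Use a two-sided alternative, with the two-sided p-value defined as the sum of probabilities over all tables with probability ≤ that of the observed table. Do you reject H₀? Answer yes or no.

reject H₀: no

Margins: r₁=16, r₂=19, c₁=19, c₂=16, n=35
p_obs = C(16,11)·C(19,8)/C(35,19); sum pmf over tables with pmf ≤ p_obs
p-value (two-sided) = 0.17591
At α=0.1: p ≥ α → fail to reject H₀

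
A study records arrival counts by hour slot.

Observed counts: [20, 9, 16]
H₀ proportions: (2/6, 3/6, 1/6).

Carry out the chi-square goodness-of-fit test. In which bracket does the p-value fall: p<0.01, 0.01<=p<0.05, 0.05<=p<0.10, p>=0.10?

n = 45; E_i = n·p_i = [15.00, 22.50, 7.50]
χ² = (20−15.00)²/15.00 + (9−22.50)²/22.50 + (16−7.50)²/7.50 = 19.4000
df = 2
p-value (upper-tail) = 0.00006
→ bracket: p<0.01

p-value bracket: p<0.01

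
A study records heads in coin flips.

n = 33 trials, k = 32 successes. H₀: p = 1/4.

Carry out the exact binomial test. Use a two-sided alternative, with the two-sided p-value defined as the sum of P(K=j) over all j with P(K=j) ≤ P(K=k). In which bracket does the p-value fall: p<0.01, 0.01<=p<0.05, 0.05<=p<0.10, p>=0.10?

Exact binomial: n=33, k=32, p₀=1/4=0.2500
P(X=j) = C(n,j)·p₀^j·(1−p₀)^(n−j); p = Σ P(X=j) over j with P(X=j) ≤ P(X=32)
p-value (two-sided) = 0.00000
→ bracket: p<0.01

p-value bracket: p<0.01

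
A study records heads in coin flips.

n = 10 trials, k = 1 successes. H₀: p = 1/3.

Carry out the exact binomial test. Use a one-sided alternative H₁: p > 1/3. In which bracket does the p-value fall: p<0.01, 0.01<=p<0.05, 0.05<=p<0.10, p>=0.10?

p-value bracket: p>=0.10

Exact binomial: n=10, k=1, p₀=1/3=0.3333
P(X≥1) from Σ C(n,i)·p₀^i·(1−p₀)^(n−i)
p-value (one-sided, H₁ greater) = 0.98266
→ bracket: p>=0.10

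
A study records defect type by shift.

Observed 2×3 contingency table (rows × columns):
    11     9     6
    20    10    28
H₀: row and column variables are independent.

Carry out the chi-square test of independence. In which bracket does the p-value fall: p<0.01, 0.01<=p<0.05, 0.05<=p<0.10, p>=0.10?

p-value bracket: 0.05<=p<0.10

Row totals [26, 58], col totals [31, 19, 34], n=84
χ² = (11−9.60)²/9.60 + (9−5.88)²/5.88 + (6−10.52)²/10.52 + (20−21.40)²/21.40 + (10−13.12)²/13.12 + (28−23.48)²/23.48 = 5.5100
df = 2
p-value (upper-tail) = 0.06361
→ bracket: 0.05<=p<0.10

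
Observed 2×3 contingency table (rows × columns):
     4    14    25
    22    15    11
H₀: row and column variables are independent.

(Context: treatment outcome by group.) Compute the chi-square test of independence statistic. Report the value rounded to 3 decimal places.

test statistic = 17.719

Row totals [43, 48], col totals [26, 29, 36], n=91
χ² = (4−12.29)²/12.29 + (14−13.70)²/13.70 + (25−17.01)²/17.01 + (22−13.71)²/13.71 + (15−15.30)²/15.30 + (11−18.99)²/18.99 = 17.7192
df = 2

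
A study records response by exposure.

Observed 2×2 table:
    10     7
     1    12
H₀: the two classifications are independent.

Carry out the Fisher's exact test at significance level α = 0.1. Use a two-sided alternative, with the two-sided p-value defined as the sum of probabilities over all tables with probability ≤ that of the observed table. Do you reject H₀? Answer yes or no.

reject H₀: yes

Margins: r₁=17, r₂=13, c₁=11, c₂=19, n=30
p_obs = C(17,10)·C(13,1)/C(30,11); sum pmf over tables with pmf ≤ p_obs
p-value (two-sided) = 0.00673
At α=0.1: p < α → reject H₀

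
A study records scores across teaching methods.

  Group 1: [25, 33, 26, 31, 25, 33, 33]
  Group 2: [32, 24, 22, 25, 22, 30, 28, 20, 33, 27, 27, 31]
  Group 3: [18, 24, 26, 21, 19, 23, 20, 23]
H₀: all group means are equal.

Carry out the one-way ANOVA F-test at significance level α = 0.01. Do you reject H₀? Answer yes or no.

reject H₀: yes

Group means [29.43, 26.75, 21.75], grand mean 25.963
SSB = Σnᵢ(x̄ᵢ−x̄)² = 233.499; SSW = ΣΣ(x−x̄ᵢ)² = 341.464
MSB = 233.499/2 = 116.7493; MSW = 341.464/24 = 14.2277
F = MSB/MSW = 8.2058
df = (2, 24)
p-value (upper-tail) = 0.00193
At α=0.01: p < α → reject H₀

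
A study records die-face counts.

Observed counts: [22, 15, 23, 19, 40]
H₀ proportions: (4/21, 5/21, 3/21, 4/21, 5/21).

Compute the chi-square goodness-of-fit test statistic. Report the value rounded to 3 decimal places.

test statistic = 13.809

n = 119; E_i = n·p_i = [22.67, 28.33, 17.00, 22.67, 28.33]
χ² = (22−22.67)²/22.67 + (15−28.33)²/28.33 + (23−17.00)²/17.00 + (19−22.67)²/22.67 + (40−28.33)²/28.33 = 13.8088
df = 4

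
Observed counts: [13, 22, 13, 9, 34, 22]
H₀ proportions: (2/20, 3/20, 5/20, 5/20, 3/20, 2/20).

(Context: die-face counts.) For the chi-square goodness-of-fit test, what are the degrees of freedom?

degrees of freedom = 5

df = k − 1 = 6 − 1 = 5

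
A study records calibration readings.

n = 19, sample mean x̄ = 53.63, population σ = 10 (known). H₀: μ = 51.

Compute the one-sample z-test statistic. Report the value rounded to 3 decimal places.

SE = σ/√n = 10/√19 = 2.2942
z = (x̄−μ₀)/SE = (53.63−51)/2.2942 = 1.1464

test statistic = 1.146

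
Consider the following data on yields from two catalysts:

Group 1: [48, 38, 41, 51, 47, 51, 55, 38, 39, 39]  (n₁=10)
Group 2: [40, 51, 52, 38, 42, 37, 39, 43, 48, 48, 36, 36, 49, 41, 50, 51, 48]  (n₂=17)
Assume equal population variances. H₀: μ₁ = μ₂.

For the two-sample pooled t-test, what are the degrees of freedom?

df = n₁ + n₂ − 2 = 10 + 17 − 2 = 25

degrees of freedom = 25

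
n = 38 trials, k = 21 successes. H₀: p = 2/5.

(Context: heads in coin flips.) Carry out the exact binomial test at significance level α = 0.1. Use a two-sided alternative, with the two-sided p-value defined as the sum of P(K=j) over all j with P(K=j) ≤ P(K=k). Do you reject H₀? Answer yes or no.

Exact binomial: n=38, k=21, p₀=2/5=0.4000
P(X=j) = C(n,j)·p₀^j·(1−p₀)^(n−j); p = Σ P(X=j) over j with P(X=j) ≤ P(X=21)
p-value (two-sided) = 0.06767
At α=0.1: p < α → reject H₀

reject H₀: yes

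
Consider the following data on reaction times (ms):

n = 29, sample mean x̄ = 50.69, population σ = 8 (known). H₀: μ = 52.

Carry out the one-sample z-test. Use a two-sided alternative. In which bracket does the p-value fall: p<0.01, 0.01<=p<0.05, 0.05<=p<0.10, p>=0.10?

SE = σ/√n = 8/√29 = 1.4856
z = (x̄−μ₀)/SE = (50.69−52)/1.4856 = -0.8818
p-value (two-sided) = 0.37787
→ bracket: p>=0.10

p-value bracket: p>=0.10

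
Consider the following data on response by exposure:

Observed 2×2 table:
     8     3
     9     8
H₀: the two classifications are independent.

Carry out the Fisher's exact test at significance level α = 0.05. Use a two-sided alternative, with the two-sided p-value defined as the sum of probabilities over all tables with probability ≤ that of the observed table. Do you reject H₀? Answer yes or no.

reject H₀: no

Margins: r₁=11, r₂=17, c₁=17, c₂=11, n=28
p_obs = C(11,8)·C(17,9)/C(28,17); sum pmf over tables with pmf ≤ p_obs
p-value (two-sided) = 0.43488
At α=0.05: p ≥ α → fail to reject H₀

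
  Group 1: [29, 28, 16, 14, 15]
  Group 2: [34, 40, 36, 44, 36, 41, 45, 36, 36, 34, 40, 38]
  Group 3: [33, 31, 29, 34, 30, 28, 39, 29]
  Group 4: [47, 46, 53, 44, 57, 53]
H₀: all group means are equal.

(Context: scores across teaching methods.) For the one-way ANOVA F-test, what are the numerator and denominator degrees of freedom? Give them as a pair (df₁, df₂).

degrees of freedom = [3, 27]

k = 4 groups, N = 31 total
df = (k−1, N−k) = (4−1, 31−4) = (3, 27)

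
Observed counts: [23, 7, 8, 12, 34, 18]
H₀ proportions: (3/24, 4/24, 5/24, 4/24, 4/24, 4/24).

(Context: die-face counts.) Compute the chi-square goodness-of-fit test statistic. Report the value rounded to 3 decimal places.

test statistic = 40.914

n = 102; E_i = n·p_i = [12.75, 17.00, 21.25, 17.00, 17.00, 17.00]
χ² = (23−12.75)²/12.75 + (7−17.00)²/17.00 + (8−21.25)²/21.25 + (12−17.00)²/17.00 + (34−17.00)²/17.00 + (18−17.00)²/17.00 = 40.9137
df = 5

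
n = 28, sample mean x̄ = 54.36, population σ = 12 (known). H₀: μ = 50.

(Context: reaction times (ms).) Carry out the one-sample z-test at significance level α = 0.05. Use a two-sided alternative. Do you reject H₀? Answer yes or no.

SE = σ/√n = 12/√28 = 2.2678
z = (x̄−μ₀)/SE = (54.36−50)/2.2678 = 1.9226
p-value (two-sided) = 0.05453
At α=0.05: p ≥ α → fail to reject H₀

reject H₀: no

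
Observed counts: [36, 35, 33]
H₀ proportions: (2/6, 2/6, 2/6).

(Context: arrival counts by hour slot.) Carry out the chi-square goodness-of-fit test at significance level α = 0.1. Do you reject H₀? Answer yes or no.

n = 104; E_i = n·p_i = [34.67, 34.67, 34.67]
χ² = (36−34.67)²/34.67 + (35−34.67)²/34.67 + (33−34.67)²/34.67 = 0.1346
df = 2
p-value (upper-tail) = 0.93491
At α=0.1: p ≥ α → fail to reject H₀

reject H₀: no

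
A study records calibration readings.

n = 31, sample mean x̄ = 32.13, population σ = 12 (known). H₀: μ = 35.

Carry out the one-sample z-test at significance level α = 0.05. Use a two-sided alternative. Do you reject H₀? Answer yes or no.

SE = σ/√n = 12/√31 = 2.1553
z = (x̄−μ₀)/SE = (32.13−35)/2.1553 = -1.3316
p-value (two-sided) = 0.18298
At α=0.05: p ≥ α → fail to reject H₀

reject H₀: no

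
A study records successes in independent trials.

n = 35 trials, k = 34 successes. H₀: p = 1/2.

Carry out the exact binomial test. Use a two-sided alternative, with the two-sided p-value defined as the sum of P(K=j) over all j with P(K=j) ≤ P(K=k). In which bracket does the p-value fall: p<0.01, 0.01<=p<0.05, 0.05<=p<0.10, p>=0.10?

Exact binomial: n=35, k=34, p₀=1/2=0.5000
P(X=j) = C(n,j)·p₀^j·(1−p₀)^(n−j); p = Σ P(X=j) over j with P(X=j) ≤ P(X=34)
p-value (two-sided) = 0.00000
→ bracket: p<0.01

p-value bracket: p<0.01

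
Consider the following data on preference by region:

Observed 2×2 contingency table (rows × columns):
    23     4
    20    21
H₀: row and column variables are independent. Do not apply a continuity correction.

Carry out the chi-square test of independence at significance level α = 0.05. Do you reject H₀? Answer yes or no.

Row totals [27, 41], col totals [43, 25], n=68
χ² = (23−17.07)²/17.07 + (4−9.93)²/9.93 + (20−25.93)²/25.93 + (21−15.07)²/15.07 = 9.2803
df = 1
p-value (upper-tail) = 0.00232
At α=0.05: p < α → reject H₀

reject H₀: yes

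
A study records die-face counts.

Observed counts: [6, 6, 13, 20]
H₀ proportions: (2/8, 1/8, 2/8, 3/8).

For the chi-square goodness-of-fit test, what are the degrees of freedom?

df = k − 1 = 4 − 1 = 3

degrees of freedom = 3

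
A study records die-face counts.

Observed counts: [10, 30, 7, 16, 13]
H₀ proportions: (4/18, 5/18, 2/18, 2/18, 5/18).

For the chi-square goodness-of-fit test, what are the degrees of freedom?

df = k − 1 = 5 − 1 = 4

degrees of freedom = 4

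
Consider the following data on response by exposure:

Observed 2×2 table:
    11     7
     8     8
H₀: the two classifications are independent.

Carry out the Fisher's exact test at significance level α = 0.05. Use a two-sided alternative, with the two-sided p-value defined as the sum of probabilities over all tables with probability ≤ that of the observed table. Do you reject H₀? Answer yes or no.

Margins: r₁=18, r₂=16, c₁=19, c₂=15, n=34
p_obs = C(18,11)·C(16,8)/C(34,19); sum pmf over tables with pmf ≤ p_obs
p-value (two-sided) = 0.73028
At α=0.05: p ≥ α → fail to reject H₀

reject H₀: no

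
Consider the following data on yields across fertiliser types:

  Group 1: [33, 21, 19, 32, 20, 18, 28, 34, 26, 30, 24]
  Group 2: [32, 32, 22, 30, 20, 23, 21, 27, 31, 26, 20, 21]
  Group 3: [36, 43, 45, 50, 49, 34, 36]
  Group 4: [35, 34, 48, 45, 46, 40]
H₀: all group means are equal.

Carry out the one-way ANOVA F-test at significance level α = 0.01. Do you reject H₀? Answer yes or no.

Group means [25.91, 25.42, 41.86, 41.33], grand mean 31.417
SSB = Σnᵢ(x̄ᵢ−x̄)² = 2118.734; SSW = ΣΣ(x−x̄ᵢ)² = 1038.016
MSB = 2118.734/3 = 706.2446; MSW = 1038.016/32 = 32.4380
F = MSB/MSW = 21.7721
df = (3, 32)
p-value (upper-tail) = 0.00000
At α=0.01: p < α → reject H₀

reject H₀: yes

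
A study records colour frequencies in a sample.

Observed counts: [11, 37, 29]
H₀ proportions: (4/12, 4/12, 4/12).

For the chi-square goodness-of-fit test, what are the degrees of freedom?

df = k − 1 = 3 − 1 = 2

degrees of freedom = 2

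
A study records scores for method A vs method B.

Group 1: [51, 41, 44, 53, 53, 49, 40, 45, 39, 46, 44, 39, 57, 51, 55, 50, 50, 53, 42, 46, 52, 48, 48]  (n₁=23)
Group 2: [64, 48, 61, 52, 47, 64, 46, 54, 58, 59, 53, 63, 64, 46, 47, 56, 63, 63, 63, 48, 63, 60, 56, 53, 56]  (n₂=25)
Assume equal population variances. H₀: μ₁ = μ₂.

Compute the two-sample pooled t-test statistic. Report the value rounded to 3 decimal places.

test statistic = -5.028

x̄₁=47.652, s₁=5.245, n₁=23
x̄₂=56.280, s₂=6.510, n₂=25
s_p² = [22·5.245² + 24·6.510²]/46 = 35.2665
SE = √(s_p²·(1/23+1/25)) = 1.7158
t = (47.652−56.280)/1.7158 = -5.0284
df = 46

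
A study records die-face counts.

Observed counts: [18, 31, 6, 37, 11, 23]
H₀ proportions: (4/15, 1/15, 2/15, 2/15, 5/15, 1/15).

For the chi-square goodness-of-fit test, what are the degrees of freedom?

df = k − 1 = 6 − 1 = 5

degrees of freedom = 5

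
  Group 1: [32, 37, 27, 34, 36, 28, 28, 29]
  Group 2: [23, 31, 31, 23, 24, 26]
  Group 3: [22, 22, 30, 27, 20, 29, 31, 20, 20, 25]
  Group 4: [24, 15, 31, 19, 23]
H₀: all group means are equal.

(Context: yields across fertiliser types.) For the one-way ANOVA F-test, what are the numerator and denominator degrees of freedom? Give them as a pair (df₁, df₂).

degrees of freedom = [3, 25]

k = 4 groups, N = 29 total
df = (k−1, N−k) = (4−1, 29−4) = (3, 25)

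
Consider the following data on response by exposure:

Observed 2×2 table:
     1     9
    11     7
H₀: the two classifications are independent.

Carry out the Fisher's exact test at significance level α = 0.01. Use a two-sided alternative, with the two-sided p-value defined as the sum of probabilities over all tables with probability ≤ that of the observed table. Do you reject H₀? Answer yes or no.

reject H₀: no

Margins: r₁=10, r₂=18, c₁=12, c₂=16, n=28
p_obs = C(10,1)·C(18,11)/C(28,12); sum pmf over tables with pmf ≤ p_obs
p-value (two-sided) = 0.01587
At α=0.01: p ≥ α → fail to reject H₀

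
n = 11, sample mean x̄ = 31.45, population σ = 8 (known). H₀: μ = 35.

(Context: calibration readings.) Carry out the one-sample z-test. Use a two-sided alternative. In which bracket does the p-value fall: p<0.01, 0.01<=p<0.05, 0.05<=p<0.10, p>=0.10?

SE = σ/√n = 8/√11 = 2.4121
z = (x̄−μ₀)/SE = (31.45−35)/2.4121 = -1.4718
p-value (two-sided) = 0.14109
→ bracket: p>=0.10

p-value bracket: p>=0.10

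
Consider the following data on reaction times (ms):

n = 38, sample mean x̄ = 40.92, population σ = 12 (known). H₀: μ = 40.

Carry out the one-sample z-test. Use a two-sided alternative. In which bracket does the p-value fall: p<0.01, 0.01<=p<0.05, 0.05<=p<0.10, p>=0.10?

p-value bracket: p>=0.10

SE = σ/√n = 12/√38 = 1.9467
z = (x̄−μ₀)/SE = (40.92−40)/1.9467 = 0.4726
p-value (two-sided) = 0.63649
→ bracket: p>=0.10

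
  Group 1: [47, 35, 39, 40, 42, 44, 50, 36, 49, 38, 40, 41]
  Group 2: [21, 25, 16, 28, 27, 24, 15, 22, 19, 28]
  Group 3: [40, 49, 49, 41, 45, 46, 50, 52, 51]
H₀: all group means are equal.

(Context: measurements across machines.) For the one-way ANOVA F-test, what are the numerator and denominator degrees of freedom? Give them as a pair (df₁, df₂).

k = 3 groups, N = 31 total
df = (k−1, N−k) = (3−1, 31−3) = (2, 28)

degrees of freedom = [2, 28]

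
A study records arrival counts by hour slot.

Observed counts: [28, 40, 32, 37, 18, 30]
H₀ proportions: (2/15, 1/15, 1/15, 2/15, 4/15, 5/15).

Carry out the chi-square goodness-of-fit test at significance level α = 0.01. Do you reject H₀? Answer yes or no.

reject H₀: yes

n = 185; E_i = n·p_i = [24.67, 12.33, 12.33, 24.67, 49.33, 61.67]
χ² = (28−24.67)²/24.67 + (40−12.33)²/12.33 + (32−12.33)²/12.33 + (37−24.67)²/24.67 + (18−49.33)²/49.33 + (30−61.67)²/61.67 = 136.2027
df = 5
p-value (upper-tail) = 0.00000
At α=0.01: p < α → reject H₀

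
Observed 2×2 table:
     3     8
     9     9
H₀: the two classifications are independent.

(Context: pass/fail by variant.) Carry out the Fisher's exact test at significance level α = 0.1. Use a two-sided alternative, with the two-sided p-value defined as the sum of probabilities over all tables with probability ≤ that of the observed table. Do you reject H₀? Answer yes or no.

reject H₀: no

Margins: r₁=11, r₂=18, c₁=12, c₂=17, n=29
p_obs = C(11,3)·C(18,9)/C(29,12); sum pmf over tables with pmf ≤ p_obs
p-value (two-sided) = 0.27317
At α=0.1: p ≥ α → fail to reject H₀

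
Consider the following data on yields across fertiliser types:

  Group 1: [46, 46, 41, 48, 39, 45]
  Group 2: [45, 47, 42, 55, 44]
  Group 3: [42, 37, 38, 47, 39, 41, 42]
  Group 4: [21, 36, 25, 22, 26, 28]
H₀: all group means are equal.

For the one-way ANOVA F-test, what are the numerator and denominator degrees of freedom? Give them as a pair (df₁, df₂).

degrees of freedom = [3, 20]

k = 4 groups, N = 24 total
df = (k−1, N−k) = (4−1, 24−4) = (3, 20)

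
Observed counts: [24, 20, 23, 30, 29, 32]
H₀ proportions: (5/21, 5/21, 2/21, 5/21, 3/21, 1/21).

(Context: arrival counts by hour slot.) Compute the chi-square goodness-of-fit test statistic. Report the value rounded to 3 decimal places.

test statistic = 100.384

n = 158; E_i = n·p_i = [37.62, 37.62, 15.05, 37.62, 22.57, 7.52]
χ² = (24−37.62)²/37.62 + (20−37.62)²/37.62 + (23−15.05)²/15.05 + (30−37.62)²/37.62 + (29−22.57)²/22.57 + (32−7.52)²/7.52 = 100.3842
df = 5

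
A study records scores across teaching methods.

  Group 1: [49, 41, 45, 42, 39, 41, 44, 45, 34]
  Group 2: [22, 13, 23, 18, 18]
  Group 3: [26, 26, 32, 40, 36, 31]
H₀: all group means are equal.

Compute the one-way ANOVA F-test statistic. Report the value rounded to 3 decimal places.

test statistic = 41.903

Group means [42.22, 18.80, 31.83], grand mean 33.250
SSB = Σnᵢ(x̄ᵢ−x̄)² = 1780.561; SSW = ΣΣ(x−x̄ᵢ)² = 361.189
MSB = 1780.561/2 = 890.2806; MSW = 361.189/17 = 21.2464
F = MSB/MSW = 41.9026
df = (2, 17)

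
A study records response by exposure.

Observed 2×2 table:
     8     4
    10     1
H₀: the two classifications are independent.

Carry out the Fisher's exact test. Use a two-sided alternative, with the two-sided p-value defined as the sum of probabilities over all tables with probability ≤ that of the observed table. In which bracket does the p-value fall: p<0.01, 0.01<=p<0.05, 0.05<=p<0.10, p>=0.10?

Margins: r₁=12, r₂=11, c₁=18, c₂=5, n=23
p_obs = C(12,8)·C(11,10)/C(23,18); sum pmf over tables with pmf ≤ p_obs
p-value (two-sided) = 0.31677
→ bracket: p>=0.10

p-value bracket: p>=0.10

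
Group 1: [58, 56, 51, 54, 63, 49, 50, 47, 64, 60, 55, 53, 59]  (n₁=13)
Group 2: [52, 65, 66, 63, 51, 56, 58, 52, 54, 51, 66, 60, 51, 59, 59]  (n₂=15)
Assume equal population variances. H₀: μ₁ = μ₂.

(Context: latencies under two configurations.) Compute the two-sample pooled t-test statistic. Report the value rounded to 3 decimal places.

x̄₁=55.308, s₁=5.329, n₁=13
x̄₂=57.533, s₂=5.630, n₂=15
s_p² = [12·5.329² + 14·5.630²]/26 = 30.1732
SE = √(s_p²·(1/13+1/15)) = 2.0815
t = (55.308−57.533)/2.0815 = -1.0693
df = 26

test statistic = -1.069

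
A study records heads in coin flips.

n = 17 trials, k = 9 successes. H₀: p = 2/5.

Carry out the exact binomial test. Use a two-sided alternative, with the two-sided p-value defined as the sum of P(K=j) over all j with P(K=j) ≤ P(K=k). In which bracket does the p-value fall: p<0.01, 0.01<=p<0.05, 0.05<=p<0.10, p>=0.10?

Exact binomial: n=17, k=9, p₀=2/5=0.4000
P(X=j) = C(n,j)·p₀^j·(1−p₀)^(n−j); p = Σ P(X=j) over j with P(X=j) ≤ P(X=9)
p-value (two-sided) = 0.32494
→ bracket: p>=0.10

p-value bracket: p>=0.10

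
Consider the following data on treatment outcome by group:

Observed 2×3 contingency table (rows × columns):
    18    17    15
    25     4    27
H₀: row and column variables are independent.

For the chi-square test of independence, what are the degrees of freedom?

df = (r−1)(c−1) = (2−1)·(3−1) = 2

degrees of freedom = 2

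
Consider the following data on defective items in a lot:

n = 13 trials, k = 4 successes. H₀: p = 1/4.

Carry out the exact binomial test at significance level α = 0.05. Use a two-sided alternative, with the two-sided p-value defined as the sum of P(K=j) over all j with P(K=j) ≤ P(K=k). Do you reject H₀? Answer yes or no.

Exact binomial: n=13, k=4, p₀=1/4=0.2500
P(X=j) = C(n,j)·p₀^j·(1−p₀)^(n−j); p = Σ P(X=j) over j with P(X=j) ≤ P(X=4)
p-value (two-sided) = 0.74835
At α=0.05: p ≥ α → fail to reject H₀

reject H₀: no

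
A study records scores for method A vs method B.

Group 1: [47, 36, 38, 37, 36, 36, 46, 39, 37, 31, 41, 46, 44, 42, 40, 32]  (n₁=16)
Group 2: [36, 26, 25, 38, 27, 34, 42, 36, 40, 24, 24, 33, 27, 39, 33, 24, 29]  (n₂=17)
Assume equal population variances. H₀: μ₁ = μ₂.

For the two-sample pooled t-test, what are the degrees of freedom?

df = n₁ + n₂ − 2 = 16 + 17 − 2 = 31

degrees of freedom = 31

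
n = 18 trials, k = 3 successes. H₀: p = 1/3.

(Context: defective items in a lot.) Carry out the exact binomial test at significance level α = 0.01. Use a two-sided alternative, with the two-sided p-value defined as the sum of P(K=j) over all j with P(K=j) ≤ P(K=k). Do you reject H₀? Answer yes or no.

reject H₀: no

Exact binomial: n=18, k=3, p₀=1/3=0.3333
P(X=j) = C(n,j)·p₀^j·(1−p₀)^(n−j); p = Σ P(X=j) over j with P(X=j) ≤ P(X=3)
p-value (two-sided) = 0.20927
At α=0.01: p ≥ α → fail to reject H₀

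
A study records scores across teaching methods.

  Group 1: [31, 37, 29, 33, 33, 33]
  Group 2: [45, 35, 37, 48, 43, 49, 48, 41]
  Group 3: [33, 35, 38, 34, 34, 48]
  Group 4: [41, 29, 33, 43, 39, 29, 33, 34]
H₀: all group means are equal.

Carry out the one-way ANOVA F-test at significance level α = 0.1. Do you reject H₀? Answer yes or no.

reject H₀: yes

Group means [32.67, 43.25, 37.00, 35.12], grand mean 37.321
SSB = Σnᵢ(x̄ᵢ−x̄)² = 450.399; SSW = ΣΣ(x−x̄ᵢ)² = 585.708
MSB = 450.399/3 = 150.1329; MSW = 585.708/24 = 24.4045
F = MSB/MSW = 6.1519
df = (3, 24)
p-value (upper-tail) = 0.00296
At α=0.1: p < α → reject H₀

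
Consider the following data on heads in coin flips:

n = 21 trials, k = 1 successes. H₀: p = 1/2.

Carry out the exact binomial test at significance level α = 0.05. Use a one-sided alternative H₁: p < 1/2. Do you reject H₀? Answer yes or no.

Exact binomial: n=21, k=1, p₀=1/2=0.5000
P(X≤1) from Σ C(n,i)·p₀^i·(1−p₀)^(n−i)
p-value (one-sided, H₁ less) = 0.00001
At α=0.05: p < α → reject H₀

reject H₀: yes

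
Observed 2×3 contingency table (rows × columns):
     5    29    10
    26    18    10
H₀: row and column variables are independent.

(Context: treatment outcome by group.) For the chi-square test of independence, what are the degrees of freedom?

degrees of freedom = 2

df = (r−1)(c−1) = (2−1)·(3−1) = 2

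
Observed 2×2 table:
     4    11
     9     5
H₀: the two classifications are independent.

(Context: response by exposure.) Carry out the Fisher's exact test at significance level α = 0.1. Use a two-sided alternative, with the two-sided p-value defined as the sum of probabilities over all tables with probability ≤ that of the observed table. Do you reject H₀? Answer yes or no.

reject H₀: yes

Margins: r₁=15, r₂=14, c₁=13, c₂=16, n=29
p_obs = C(15,4)·C(14,9)/C(29,13); sum pmf over tables with pmf ≤ p_obs
p-value (two-sided) = 0.06560
At α=0.1: p < α → reject H₀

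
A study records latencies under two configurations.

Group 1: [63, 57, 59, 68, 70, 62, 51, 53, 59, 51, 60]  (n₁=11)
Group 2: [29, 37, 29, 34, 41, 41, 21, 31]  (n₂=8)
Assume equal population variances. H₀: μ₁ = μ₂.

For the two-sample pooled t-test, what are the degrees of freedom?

degrees of freedom = 17

df = n₁ + n₂ − 2 = 11 + 8 − 2 = 17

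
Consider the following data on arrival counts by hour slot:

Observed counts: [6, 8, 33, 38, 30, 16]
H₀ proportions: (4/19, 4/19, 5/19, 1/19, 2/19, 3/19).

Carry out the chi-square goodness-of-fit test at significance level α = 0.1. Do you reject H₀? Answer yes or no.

reject H₀: yes

n = 131; E_i = n·p_i = [27.58, 27.58, 34.47, 6.89, 13.79, 20.68]
χ² = (6−27.58)²/27.58 + (8−27.58)²/27.58 + (33−34.47)²/34.47 + (38−6.89)²/6.89 + (30−13.79)²/13.79 + (16−20.68)²/20.68 = 191.2941
df = 5
p-value (upper-tail) = 0.00000
At α=0.1: p < α → reject H₀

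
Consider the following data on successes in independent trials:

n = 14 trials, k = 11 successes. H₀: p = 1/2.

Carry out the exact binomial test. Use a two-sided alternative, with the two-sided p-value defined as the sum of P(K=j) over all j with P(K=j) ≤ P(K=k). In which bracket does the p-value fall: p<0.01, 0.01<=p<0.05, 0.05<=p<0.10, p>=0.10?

p-value bracket: 0.05<=p<0.10

Exact binomial: n=14, k=11, p₀=1/2=0.5000
P(X=j) = C(n,j)·p₀^j·(1−p₀)^(n−j); p = Σ P(X=j) over j with P(X=j) ≤ P(X=11)
p-value (two-sided) = 0.05737
→ bracket: 0.05<=p<0.10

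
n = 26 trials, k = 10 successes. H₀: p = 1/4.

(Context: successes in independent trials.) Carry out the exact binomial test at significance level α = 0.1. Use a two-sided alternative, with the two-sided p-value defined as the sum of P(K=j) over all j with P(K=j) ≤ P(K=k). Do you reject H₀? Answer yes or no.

reject H₀: no

Exact binomial: n=26, k=10, p₀=1/4=0.2500
P(X=j) = C(n,j)·p₀^j·(1−p₀)^(n−j); p = Σ P(X=j) over j with P(X=j) ≤ P(X=10)
p-value (two-sided) = 0.11669
At α=0.1: p ≥ α → fail to reject H₀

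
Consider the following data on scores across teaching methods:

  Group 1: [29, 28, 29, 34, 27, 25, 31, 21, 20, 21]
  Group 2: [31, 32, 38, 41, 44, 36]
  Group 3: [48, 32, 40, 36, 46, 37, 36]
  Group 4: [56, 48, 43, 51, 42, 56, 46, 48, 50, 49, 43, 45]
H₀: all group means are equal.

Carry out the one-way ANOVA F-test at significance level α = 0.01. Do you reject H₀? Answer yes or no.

reject H₀: yes

Group means [26.50, 37.00, 39.29, 48.08], grand mean 38.257
SSB = Σnᵢ(x̄ᵢ−x̄)² = 2557.840; SSW = ΣΣ(x−x̄ᵢ)² = 766.845
MSB = 2557.840/3 = 852.6135; MSW = 766.845/31 = 24.7369
F = MSB/MSW = 34.4672
df = (3, 31)
p-value (upper-tail) = 0.00000
At α=0.01: p < α → reject H₀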